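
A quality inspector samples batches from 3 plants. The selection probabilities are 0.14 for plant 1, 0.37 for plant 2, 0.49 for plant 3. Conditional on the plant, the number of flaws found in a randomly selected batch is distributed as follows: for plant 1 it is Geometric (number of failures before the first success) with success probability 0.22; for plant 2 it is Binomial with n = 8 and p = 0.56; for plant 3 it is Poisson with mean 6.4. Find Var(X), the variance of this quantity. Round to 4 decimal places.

7.3941

Per component, 1: μ=3.54545, E[X²]=28.686; 2: μ=4.48, E[X²]=22.0416; 3: μ=6.4, E[X²]=47.36.
E[X] = 0.14·3.54545 + 0.37·4.48 + 0.49·6.4 = 5.28996.
E[X²] = 0.14·28.686 + 0.37·22.0416 + 0.49·47.36 = 35.3778.
Var(X) = E[X²] − (E[X])² = 35.3778 − 27.9837 = 7.39411.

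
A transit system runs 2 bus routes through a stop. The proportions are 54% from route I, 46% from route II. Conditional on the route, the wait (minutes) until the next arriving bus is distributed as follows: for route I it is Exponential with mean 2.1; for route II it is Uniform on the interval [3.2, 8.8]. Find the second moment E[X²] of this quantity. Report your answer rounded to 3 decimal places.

22.525

For each component E[X²] = Var + (mean)², giving I: 8.82; II: 38.6133.
Overall E[X²] = 0.54·8.82 + 0.46·38.6133 = 22.5249.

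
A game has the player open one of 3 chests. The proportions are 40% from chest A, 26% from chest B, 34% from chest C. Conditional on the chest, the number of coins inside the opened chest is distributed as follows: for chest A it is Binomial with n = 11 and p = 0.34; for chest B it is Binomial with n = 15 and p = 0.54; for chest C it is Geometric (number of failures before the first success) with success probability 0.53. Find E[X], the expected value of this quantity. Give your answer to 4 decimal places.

3.9035

Component means — A: 3.74; B: 8.1; C: 0.886792.
E[X] = 0.4·3.74 + 0.26·8.1 + 0.34·0.886792 = 3.90351.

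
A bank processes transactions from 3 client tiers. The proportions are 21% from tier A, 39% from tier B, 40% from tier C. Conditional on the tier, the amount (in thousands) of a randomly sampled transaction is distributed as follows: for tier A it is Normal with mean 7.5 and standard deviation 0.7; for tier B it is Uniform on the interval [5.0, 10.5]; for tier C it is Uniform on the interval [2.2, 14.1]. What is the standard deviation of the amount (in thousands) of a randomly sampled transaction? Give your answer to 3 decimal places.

Per component, A: μ=7.5, E[X²]=56.74; B: μ=7.75, E[X²]=62.5833; C: μ=8.15, E[X²]=78.2233.
E[X] = 0.21·7.5 + 0.39·7.75 + 0.4·8.15 = 7.8575.
E[X²] = 0.21·56.74 + 0.39·62.5833 + 0.4·78.2233 = 67.6122.
Var(X) = E[X²] − (E[X])² = 67.6122 − 61.7403 = 5.87193.
SD(X) = √5.87193 = 2.42321.

2.423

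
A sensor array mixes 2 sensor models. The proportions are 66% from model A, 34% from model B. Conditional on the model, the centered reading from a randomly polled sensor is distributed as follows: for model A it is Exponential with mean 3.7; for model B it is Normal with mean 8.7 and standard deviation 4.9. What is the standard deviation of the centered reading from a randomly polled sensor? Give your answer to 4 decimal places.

4.7759

Per component, A: μ=3.7, E[X²]=27.38; B: μ=8.7, E[X²]=99.7.
E[X] = 0.66·3.7 + 0.34·8.7 = 5.4.
E[X²] = 0.66·27.38 + 0.34·99.7 = 51.9688.
Var(X) = E[X²] − (E[X])² = 51.9688 − 29.16 = 22.8088.
SD(X) = √22.8088 = 4.77586.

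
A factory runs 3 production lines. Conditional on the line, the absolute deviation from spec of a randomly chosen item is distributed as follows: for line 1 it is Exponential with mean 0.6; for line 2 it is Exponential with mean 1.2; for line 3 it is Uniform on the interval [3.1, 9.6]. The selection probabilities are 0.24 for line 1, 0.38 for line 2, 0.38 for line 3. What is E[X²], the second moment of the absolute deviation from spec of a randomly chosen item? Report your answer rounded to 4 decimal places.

17.9277

For each component E[X²] = Var + (mean)², giving 1: 0.72; 2: 2.88; 3: 43.8433.
Overall E[X²] = 0.24·0.72 + 0.38·2.88 + 0.38·43.8433 = 17.9277.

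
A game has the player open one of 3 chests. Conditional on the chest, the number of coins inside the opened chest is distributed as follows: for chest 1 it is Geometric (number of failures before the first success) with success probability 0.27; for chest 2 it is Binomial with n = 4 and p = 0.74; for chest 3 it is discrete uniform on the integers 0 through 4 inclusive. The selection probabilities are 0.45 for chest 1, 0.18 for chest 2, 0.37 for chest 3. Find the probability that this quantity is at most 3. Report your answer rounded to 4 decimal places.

Conditional on each chest, P(X ≤ 3): 1: 0.716018; 2: 0.700134; 3: 0.8.
By total probability, P(X ≤ 3) = 0.45·0.716018 + 0.18·0.700134 + 0.37·0.8 = 0.744232.

0.7442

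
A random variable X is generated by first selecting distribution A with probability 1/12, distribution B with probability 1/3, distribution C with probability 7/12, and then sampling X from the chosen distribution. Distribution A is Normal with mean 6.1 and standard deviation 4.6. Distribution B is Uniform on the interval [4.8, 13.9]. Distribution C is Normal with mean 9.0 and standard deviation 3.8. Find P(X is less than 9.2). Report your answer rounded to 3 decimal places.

0.528

Conditional on each component, P(X < 9.2): A: 0.749817; B: 0.483516; C: 0.520987.
By total probability, P(X < 9.2) = 0.0833333·0.749817 + 0.333333·0.483516 + 0.583333·0.520987 = 0.527566.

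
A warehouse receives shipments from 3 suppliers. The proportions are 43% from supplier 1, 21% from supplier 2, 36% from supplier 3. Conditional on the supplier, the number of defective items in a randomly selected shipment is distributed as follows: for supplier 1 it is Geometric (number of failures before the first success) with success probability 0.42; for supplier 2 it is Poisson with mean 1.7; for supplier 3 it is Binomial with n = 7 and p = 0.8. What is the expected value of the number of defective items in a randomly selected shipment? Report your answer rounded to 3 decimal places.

2.967

Component means — 1: 1.38095; 2: 1.7; 3: 5.6.
E[X] = 0.43·1.38095 + 0.21·1.7 + 0.36·5.6 = 2.96681.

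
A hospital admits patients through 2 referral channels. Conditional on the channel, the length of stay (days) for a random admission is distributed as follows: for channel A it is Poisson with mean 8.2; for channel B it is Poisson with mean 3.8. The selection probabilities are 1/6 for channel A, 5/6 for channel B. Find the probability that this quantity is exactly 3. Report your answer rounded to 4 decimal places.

Conditional on each channel, P(X = 3): A: 0.0252392; B: 0.204588.
By total probability, P(X = 3) = 0.166667·0.0252392 + 0.833333·0.204588 = 0.174697.

0.1747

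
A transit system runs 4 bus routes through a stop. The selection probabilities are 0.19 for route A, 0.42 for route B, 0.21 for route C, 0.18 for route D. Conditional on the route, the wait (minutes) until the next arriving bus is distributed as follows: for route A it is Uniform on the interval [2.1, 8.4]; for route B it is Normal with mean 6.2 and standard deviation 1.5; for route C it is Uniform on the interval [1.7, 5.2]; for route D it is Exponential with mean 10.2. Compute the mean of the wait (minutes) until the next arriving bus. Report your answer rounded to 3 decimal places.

Component means — A: 5.25; B: 6.2; C: 3.45; D: 10.2.
E[X] = 0.19·5.25 + 0.42·6.2 + 0.21·3.45 + 0.18·10.2 = 6.162.

6.162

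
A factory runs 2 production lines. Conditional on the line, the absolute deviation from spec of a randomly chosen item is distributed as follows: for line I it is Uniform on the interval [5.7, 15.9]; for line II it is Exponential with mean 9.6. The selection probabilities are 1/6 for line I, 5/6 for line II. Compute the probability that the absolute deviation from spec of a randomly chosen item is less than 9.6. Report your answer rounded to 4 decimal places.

0.5905

Conditional on each line, P(X < 9.6): I: 0.382353; II: 0.632121.
By total probability, P(X < 9.6) = 0.166667·0.382353 + 0.833333·0.632121 = 0.590493.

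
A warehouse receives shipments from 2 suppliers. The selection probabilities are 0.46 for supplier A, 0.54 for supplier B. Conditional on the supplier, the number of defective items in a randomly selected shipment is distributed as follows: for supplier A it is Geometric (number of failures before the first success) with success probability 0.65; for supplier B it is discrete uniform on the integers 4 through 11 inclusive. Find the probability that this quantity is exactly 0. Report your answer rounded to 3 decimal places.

Conditional on each supplier, P(X = 0): A: 0.65; B: 0.
By total probability, P(X = 0) = 0.46·0.65 + 0.54·0 = 0.299.

0.299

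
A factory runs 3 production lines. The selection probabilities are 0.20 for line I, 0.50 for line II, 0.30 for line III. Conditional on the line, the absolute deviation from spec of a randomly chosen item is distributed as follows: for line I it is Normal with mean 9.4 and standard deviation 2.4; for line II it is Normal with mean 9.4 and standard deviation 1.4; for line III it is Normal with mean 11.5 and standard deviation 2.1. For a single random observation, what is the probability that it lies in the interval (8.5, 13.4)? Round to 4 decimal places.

0.7107

Conditional on each line, P(8.5 < X < 13.4): I: 0.598379; II: 0.737704; III: 0.740641.
By total probability, P(8.5 < X < 13.4) = 0.2·0.598379 + 0.5·0.737704 + 0.3·0.740641 = 0.71072.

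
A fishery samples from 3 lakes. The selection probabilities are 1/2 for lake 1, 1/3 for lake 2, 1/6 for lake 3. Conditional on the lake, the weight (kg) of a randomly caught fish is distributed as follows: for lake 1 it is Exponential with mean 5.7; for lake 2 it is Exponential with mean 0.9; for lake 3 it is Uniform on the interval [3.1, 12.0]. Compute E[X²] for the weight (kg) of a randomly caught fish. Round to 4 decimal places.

43.6306

For each component E[X²] = Var + (mean)², giving 1: 64.98; 2: 1.62; 3: 63.6033.
Overall E[X²] = 0.5·64.98 + 0.333333·1.62 + 0.166667·63.6033 = 43.6306.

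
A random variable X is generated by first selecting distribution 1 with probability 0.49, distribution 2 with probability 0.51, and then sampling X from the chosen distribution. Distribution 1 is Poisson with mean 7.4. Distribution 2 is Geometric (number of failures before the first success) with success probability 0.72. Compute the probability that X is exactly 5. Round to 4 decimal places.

0.0560

Conditional on each component, P(X = 5): 1: 0.113031; 2: 0.00123915.
By total probability, P(X = 5) = 0.49·0.113031 + 0.51·0.00123915 = 0.0560172.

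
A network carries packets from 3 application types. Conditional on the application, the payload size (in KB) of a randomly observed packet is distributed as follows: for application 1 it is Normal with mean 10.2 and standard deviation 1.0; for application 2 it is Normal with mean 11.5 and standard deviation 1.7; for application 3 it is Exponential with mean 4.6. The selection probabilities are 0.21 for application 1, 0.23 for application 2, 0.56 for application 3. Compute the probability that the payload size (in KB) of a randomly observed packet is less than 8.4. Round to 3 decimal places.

0.485

Conditional on each application, P(X < 8.4): 1: 0.0359303; 2: 0.0341116; 3: 0.838957.
By total probability, P(X < 8.4) = 0.21·0.0359303 + 0.23·0.0341116 + 0.56·0.838957 = 0.485207.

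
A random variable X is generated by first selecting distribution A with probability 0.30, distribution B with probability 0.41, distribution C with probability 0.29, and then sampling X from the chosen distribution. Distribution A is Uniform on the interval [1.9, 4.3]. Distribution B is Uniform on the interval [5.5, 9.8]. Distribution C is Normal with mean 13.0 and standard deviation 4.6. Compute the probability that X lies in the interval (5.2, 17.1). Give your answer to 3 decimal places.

0.633

Conditional on each component, P(5.2 < X < 17.1): A: 0; B: 1; C: 0.768641.
By total probability, P(5.2 < X < 17.1) = 0.3·0 + 0.41·1 + 0.29·0.768641 = 0.632906.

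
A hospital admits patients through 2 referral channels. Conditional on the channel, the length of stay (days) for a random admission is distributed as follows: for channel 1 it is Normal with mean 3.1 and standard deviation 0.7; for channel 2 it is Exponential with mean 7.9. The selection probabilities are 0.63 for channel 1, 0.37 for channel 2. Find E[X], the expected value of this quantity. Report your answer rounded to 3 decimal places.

Component means — 1: 3.1; 2: 7.9.
E[X] = 0.63·3.1 + 0.37·7.9 = 4.876.

4.876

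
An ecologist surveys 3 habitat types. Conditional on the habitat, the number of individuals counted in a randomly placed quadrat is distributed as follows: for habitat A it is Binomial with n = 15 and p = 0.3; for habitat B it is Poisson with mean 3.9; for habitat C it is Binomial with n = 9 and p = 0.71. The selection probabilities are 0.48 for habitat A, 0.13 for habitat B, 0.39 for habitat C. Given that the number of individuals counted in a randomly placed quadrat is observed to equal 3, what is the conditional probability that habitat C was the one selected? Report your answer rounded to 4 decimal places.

0.0609

Likelihoods P(X=3 | ·): A: 0.17004; B: 0.200122; C: 0.0178831.
Posterior ∝ prior × likelihood. Numerator for C: 0.39·0.0178831 = 0.0069744.
Normalizing constant: 0.48·0.17004 + 0.13·0.200122 + 0.39·0.0178831 = 0.11461.
P(C | observation) = 0.0069744 / 0.11461 = 0.0608536.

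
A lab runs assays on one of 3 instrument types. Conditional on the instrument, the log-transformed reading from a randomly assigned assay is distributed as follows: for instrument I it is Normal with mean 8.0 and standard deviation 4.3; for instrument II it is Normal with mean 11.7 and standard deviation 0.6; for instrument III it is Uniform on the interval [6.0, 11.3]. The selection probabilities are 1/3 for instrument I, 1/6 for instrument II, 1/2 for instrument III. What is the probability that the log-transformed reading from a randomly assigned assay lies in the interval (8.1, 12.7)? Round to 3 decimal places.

0.578

Conditional on each instrument, P(8.1 < X < 12.7): I: 0.353531; II: 0.95221; III: 0.603774.
By total probability, P(8.1 < X < 12.7) = 0.333333·0.353531 + 0.166667·0.95221 + 0.5·0.603774 = 0.578432.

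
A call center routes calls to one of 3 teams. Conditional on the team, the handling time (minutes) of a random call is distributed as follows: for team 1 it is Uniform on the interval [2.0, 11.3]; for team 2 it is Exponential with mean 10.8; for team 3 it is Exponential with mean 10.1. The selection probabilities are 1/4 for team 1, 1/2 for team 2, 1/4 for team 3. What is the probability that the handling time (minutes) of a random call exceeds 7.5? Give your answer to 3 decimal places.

Conditional on each team, P(X > 7.5): 1: 0.408602; 2: 0.499352; 3: 0.475887.
By total probability, P(X > 7.5) = 0.25·0.408602 + 0.5·0.499352 + 0.25·0.475887 = 0.470798.

0.471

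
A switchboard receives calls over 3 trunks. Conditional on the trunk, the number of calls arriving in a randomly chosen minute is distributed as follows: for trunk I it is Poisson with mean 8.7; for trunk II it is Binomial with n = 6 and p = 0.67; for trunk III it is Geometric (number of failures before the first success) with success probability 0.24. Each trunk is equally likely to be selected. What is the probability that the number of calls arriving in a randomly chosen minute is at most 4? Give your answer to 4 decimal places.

0.4849

Conditional on each trunk, P(X ≤ 4): I: 0.0659685; II: 0.642217; III: 0.746447.
By total probability, P(X ≤ 4) = 0.333333·0.0659685 + 0.333333·0.642217 + 0.333333·0.746447 = 0.484878.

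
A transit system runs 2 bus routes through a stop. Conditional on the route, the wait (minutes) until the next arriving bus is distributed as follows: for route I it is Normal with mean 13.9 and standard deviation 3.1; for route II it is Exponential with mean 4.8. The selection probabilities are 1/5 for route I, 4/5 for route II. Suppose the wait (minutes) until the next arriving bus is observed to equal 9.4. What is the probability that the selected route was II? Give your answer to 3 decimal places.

0.724

Likelihoods f(9.4 | ·): I: 0.0448725; II: 0.0293945.
Posterior ∝ prior × likelihood. Numerator for II: 0.8·0.0293945 = 0.0235156.
Normalizing constant: 0.2·0.0448725 + 0.8·0.0293945 = 0.0324901.
P(II | observation) = 0.0235156 / 0.0324901 = 0.723777.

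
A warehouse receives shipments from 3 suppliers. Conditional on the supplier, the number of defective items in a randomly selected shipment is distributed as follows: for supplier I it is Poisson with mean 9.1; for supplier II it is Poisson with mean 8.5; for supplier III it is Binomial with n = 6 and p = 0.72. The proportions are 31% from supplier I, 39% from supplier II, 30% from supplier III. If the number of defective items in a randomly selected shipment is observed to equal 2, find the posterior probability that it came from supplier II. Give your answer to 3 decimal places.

Likelihoods P(X=2 | ·): I: 0.00462352; II: 0.00735029; III: 0.0477957.
Posterior ∝ prior × likelihood. Numerator for II: 0.39·0.00735029 = 0.00286661.
Normalizing constant: 0.31·0.00462352 + 0.39·0.00735029 + 0.3·0.0477957 = 0.0186386.
P(II | observation) = 0.00286661 / 0.0186386 = 0.1538.

0.154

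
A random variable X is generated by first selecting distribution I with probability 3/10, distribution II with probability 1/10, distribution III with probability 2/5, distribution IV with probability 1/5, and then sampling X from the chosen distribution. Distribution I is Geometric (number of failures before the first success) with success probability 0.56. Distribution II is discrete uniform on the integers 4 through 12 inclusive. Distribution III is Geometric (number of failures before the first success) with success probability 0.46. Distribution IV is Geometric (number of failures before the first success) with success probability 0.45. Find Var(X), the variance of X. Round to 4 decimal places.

Per component, I: μ=0.785714, E[X²]=2.02041; II: μ=8, E[X²]=70.6667; III: μ=1.17391, E[X²]=3.93006; IV: μ=1.22222, E[X²]=4.20988.
E[X] = 0.3·0.785714 + 0.1·8 + 0.4·1.17391 + 0.2·1.22222 = 1.74972.
E[X²] = 0.3·2.02041 + 0.1·70.6667 + 0.4·3.93006 + 0.2·4.20988 = 10.0868.
Var(X) = E[X²] − (E[X])² = 10.0868 − 3.06153 = 7.02525.

7.0253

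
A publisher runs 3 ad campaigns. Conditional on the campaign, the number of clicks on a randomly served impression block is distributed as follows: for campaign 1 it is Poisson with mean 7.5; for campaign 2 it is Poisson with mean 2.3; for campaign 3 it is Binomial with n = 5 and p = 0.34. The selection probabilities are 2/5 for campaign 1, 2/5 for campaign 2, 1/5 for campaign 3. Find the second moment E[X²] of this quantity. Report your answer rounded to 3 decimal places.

For each component E[X²] = Var + (mean)², giving 1: 63.75; 2: 7.59; 3: 4.012.
Overall E[X²] = 0.4·63.75 + 0.4·7.59 + 0.2·4.012 = 29.3384.

29.338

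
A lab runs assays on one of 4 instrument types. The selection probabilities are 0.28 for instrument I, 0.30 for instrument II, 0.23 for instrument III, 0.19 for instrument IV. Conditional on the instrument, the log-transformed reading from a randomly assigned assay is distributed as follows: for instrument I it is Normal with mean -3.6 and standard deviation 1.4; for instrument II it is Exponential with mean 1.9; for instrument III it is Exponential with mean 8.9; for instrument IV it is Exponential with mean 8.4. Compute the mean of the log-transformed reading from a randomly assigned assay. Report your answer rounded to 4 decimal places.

3.2050

Component means — I: -3.6; II: 1.9; III: 8.9; IV: 8.4.
E[X] = 0.28·-3.6 + 0.3·1.9 + 0.23·8.9 + 0.19·8.4 = 3.205.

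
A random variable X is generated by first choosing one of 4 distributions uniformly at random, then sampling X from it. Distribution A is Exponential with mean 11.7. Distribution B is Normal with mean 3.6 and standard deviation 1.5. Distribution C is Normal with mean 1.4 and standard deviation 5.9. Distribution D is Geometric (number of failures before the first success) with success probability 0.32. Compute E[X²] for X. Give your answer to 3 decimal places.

84.229

For each component E[X²] = Var + (mean)², giving A: 273.78; B: 15.21; C: 36.77; D: 11.1562.
Overall E[X²] = 0.25·273.78 + 0.25·15.21 + 0.25·36.77 + 0.25·11.1562 = 84.2291.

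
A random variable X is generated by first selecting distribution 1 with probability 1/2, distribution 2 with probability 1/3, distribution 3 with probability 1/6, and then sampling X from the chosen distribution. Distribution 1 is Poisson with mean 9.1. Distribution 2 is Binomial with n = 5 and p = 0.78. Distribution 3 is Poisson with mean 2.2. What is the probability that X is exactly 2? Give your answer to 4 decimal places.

0.0686

Conditional on each component, P(X = 2): 1: 0.00462352; 2: 0.0647824; 3: 0.268144.
By total probability, P(X = 2) = 0.5·0.00462352 + 0.333333·0.0647824 + 0.166667·0.268144 = 0.0685965.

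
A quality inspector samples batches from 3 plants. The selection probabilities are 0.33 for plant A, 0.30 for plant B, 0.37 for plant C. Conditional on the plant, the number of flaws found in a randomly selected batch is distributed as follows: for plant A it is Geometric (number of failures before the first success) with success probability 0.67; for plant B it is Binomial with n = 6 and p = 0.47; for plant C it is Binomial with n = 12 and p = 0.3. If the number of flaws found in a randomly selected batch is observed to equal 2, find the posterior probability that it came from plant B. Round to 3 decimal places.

0.477

Likelihoods P(X=2 | ·): A: 0.072963; B: 0.261451; C: 0.16779.
Posterior ∝ prior × likelihood. Numerator for B: 0.3·0.261451 = 0.0784353.
Normalizing constant: 0.33·0.072963 + 0.3·0.261451 + 0.37·0.16779 = 0.164596.
P(B | observation) = 0.0784353 / 0.164596 = 0.476534.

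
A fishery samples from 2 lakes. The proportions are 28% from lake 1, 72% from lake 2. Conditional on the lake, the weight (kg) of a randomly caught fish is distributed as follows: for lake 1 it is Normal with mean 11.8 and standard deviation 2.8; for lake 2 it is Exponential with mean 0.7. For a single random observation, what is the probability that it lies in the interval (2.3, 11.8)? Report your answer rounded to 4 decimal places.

Conditional on each lake, P(2.3 < X < 11.8): 1: 0.499654; 2: 0.0374138.
By total probability, P(2.3 < X < 11.8) = 0.28·0.499654 + 0.72·0.0374138 = 0.166841.

0.1668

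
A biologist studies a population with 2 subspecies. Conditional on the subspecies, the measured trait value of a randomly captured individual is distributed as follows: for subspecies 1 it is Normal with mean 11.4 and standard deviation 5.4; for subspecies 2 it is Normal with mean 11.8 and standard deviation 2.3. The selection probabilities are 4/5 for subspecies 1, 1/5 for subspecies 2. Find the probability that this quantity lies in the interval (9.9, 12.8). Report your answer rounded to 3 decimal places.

0.262

Conditional on each subspecies, P(9.9 < X < 12.8): 1: 0.211691; 2: 0.463763.
By total probability, P(9.9 < X < 12.8) = 0.8·0.211691 + 0.2·0.463763 = 0.262105.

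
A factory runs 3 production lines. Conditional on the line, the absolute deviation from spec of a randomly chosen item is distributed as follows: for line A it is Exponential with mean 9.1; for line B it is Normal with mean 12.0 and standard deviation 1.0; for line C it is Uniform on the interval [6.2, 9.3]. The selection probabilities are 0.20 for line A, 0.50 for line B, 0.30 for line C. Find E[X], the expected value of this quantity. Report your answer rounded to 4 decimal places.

Component means — A: 9.1; B: 12; C: 7.75.
E[X] = 0.2·9.1 + 0.5·12 + 0.3·7.75 = 10.145.

10.1450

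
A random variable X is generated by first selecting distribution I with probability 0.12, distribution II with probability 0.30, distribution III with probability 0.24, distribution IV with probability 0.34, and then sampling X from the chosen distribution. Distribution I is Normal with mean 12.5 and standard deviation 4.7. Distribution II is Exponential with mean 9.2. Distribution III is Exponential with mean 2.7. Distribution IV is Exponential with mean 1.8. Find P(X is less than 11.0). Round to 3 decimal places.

Conditional on each component, P(X < 11.0): I: 0.374807; II: 0.697493; III: 0.982992; IV: 0.997782.
By total probability, P(X < 11.0) = 0.12·0.374807 + 0.3·0.697493 + 0.24·0.982992 + 0.34·0.997782 = 0.829389.

0.829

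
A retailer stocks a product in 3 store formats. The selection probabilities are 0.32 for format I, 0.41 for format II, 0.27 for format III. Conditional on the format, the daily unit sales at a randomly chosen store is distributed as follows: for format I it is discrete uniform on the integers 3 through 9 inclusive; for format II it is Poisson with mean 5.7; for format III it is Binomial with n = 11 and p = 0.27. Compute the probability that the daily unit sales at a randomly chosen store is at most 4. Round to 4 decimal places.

0.4553

Conditional on each format, P(X ≤ 4): I: 0.285714; II: 0.327215; III: 0.850716.
By total probability, P(X ≤ 4) = 0.32·0.285714 + 0.41·0.327215 + 0.27·0.850716 = 0.45528.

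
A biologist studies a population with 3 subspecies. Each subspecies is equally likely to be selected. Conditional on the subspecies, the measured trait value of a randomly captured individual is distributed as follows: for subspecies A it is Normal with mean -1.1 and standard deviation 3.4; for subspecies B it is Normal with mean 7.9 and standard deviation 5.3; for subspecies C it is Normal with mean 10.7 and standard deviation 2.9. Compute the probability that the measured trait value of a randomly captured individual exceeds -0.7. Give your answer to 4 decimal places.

Conditional on each subspecies, P(X > -0.7): A: 0.453174; B: 0.947667; C: 0.999958.
By total probability, P(X > -0.7) = 0.333333·0.453174 + 0.333333·0.947667 + 0.333333·0.999958 = 0.800266.

0.8003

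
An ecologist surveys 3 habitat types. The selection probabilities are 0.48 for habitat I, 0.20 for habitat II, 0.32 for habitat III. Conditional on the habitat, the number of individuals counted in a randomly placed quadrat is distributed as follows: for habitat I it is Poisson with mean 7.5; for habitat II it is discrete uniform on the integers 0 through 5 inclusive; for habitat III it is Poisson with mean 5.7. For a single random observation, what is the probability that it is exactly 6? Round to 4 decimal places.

0.1166

Conditional on each habitat, P(X = 6): I: 0.136718; II: 0; III: 0.159382.
By total probability, P(X = 6) = 0.48·0.136718 + 0.2·0 + 0.32·0.159382 = 0.116627.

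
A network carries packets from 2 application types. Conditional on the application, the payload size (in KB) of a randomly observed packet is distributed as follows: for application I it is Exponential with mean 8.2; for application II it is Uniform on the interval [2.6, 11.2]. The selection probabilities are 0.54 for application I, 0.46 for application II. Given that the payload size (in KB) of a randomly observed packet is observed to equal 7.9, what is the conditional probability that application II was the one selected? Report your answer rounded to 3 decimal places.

Likelihoods f(7.9 | ·): I: 0.0465351; II: 0.116279.
Posterior ∝ prior × likelihood. Numerator for II: 0.46·0.116279 = 0.0534884.
Normalizing constant: 0.54·0.0465351 + 0.46·0.116279 = 0.0786173.
P(II | observation) = 0.0534884 / 0.0786173 = 0.680364.

0.680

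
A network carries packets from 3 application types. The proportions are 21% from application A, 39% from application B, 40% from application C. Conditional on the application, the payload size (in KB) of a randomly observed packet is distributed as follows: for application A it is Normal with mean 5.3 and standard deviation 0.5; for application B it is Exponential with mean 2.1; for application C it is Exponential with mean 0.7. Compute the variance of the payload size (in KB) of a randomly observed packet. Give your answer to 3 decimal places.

Per component, A: μ=5.3, E[X²]=28.34; B: μ=2.1, E[X²]=8.82; C: μ=0.7, E[X²]=0.98.
E[X] = 0.21·5.3 + 0.39·2.1 + 0.4·0.7 = 2.212.
E[X²] = 0.21·28.34 + 0.39·8.82 + 0.4·0.98 = 9.7832.
Var(X) = E[X²] − (E[X])² = 9.7832 − 4.89294 = 4.89026.

4.890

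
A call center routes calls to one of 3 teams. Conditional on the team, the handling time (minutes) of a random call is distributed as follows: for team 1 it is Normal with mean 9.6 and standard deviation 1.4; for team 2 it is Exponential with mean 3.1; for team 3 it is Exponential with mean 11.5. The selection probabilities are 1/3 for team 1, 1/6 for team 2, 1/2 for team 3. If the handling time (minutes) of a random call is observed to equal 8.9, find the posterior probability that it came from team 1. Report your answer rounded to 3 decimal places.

Likelihoods f(8.9 | ·): 1: 0.251475; 2: 0.0182723; 3: 0.0401048.
Posterior ∝ prior × likelihood. Numerator for 1: 0.333333·0.251475 = 0.0838251.
Normalizing constant: 0.333333·0.251475 + 0.166667·0.0182723 + 0.5·0.0401048 = 0.106923.
P(1 | observation) = 0.0838251 / 0.106923 = 0.783977.

0.784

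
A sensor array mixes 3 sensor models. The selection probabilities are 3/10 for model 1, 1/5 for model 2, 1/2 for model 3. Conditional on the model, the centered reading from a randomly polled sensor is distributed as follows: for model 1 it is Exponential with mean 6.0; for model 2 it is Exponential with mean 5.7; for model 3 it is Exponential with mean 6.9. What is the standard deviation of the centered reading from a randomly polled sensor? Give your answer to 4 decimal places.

Per component, 1: μ=6, E[X²]=72; 2: μ=5.7, E[X²]=64.98; 3: μ=6.9, E[X²]=95.22.
E[X] = 0.3·6 + 0.2·5.7 + 0.5·6.9 = 6.39.
E[X²] = 0.3·72 + 0.2·64.98 + 0.5·95.22 = 82.206.
Var(X) = E[X²] − (E[X])² = 82.206 − 40.8321 = 41.3739.
SD(X) = √41.3739 = 6.43225.

6.4323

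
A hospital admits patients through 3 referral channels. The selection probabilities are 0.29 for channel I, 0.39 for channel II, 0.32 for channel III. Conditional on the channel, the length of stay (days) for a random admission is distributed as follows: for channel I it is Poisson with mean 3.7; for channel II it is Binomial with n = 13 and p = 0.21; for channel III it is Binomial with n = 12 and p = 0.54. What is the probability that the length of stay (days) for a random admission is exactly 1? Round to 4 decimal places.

Conditional on each channel, P(X = 1): I: 0.091477; II: 0.16132; III: 0.00126448.
By total probability, P(X = 1) = 0.29·0.091477 + 0.39·0.16132 + 0.32·0.00126448 = 0.0898477.

0.0898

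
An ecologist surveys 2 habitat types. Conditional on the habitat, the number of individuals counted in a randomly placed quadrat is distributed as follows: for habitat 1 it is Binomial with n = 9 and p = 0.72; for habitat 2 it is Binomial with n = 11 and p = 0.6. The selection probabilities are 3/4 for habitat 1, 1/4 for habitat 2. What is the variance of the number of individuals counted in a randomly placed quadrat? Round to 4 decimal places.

2.0235

Per component, 1: μ=6.48, E[X²]=43.8048; 2: μ=6.6, E[X²]=46.2.
E[X] = 0.75·6.48 + 0.25·6.6 = 6.51.
E[X²] = 0.75·43.8048 + 0.25·46.2 = 44.4036.
Var(X) = E[X²] − (E[X])² = 44.4036 − 42.3801 = 2.0235.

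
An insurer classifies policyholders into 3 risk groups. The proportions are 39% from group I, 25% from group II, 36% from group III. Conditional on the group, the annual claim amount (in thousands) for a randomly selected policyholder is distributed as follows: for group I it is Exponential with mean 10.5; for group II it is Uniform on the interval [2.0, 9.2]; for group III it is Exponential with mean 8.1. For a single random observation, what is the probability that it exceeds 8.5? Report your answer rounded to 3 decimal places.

Conditional on each group, P(X > 8.5): I: 0.44507; II: 0.0972222; III: 0.350154.
By total probability, P(X > 8.5) = 0.39·0.44507 + 0.25·0.0972222 + 0.36·0.350154 = 0.323938.

0.324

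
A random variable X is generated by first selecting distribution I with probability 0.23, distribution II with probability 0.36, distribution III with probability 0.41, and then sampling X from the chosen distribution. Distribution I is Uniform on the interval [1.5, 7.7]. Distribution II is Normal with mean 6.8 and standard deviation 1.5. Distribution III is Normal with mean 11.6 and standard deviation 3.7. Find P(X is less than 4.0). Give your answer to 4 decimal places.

Conditional on each component, P(X < 4.0): I: 0.403226; II: 0.0309741; III: 0.0199852.
By total probability, P(X < 4.0) = 0.23·0.403226 + 0.36·0.0309741 + 0.41·0.0199852 = 0.112087.

0.1121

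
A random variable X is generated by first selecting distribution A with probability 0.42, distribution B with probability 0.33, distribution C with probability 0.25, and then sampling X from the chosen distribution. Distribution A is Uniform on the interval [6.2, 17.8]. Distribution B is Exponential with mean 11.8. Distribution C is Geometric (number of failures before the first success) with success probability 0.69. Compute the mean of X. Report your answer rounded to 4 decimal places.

Component means — A: 12; B: 11.8; C: 0.449275.
E[X] = 0.42·12 + 0.33·11.8 + 0.25·0.449275 = 9.04632.

9.0463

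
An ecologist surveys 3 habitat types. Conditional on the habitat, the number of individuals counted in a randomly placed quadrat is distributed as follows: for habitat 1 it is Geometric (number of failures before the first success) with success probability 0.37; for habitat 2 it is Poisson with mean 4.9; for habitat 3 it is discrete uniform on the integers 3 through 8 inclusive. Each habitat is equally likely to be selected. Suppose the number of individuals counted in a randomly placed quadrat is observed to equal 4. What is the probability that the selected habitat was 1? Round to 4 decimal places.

Likelihoods P(X=4 | ·): 1: 0.058286; 2: 0.178867; 3: 0.166667.
Posterior ∝ prior × likelihood. Numerator for 1: 0.333333·0.058286 = 0.0194287.
Normalizing constant: 0.333333·0.058286 + 0.333333·0.178867 + 0.333333·0.166667 = 0.134607.
P(1 | observation) = 0.0194287 / 0.134607 = 0.144337.

0.1443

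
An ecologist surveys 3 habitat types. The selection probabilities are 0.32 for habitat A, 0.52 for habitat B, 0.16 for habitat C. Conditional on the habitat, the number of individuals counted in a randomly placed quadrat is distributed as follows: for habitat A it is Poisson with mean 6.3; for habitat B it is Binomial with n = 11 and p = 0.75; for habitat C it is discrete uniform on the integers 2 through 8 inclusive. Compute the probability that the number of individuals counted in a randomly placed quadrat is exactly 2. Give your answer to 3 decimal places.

Conditional on each habitat, P(X = 2): A: 0.0364415; B: 0.000118017; C: 0.142857.
By total probability, P(X = 2) = 0.32·0.0364415 + 0.52·0.000118017 + 0.16·0.142857 = 0.0345798.

0.035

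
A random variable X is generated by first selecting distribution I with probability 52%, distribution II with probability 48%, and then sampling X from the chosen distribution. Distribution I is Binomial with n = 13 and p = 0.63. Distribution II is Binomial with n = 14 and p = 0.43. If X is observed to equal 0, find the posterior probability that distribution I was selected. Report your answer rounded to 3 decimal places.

0.007

Likelihoods P(X=0 | ·): I: 2.43569e-06; II: 0.000382162.
Posterior ∝ prior × likelihood. Numerator for I: 0.52·2.43569e-06 = 1.26656e-06.
Normalizing constant: 0.52·2.43569e-06 + 0.48·0.000382162 = 0.000184705.
P(I | observation) = 1.26656e-06 / 0.000184705 = 0.00685722.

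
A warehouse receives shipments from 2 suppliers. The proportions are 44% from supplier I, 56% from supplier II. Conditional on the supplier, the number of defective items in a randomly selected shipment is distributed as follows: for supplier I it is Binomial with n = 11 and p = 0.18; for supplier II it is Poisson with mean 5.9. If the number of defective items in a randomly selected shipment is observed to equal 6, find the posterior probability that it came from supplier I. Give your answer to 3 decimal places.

0.028

Likelihoods P(X=6 | ·): I: 0.00582568; II: 0.160488.
Posterior ∝ prior × likelihood. Numerator for I: 0.44·0.00582568 = 0.0025633.
Normalizing constant: 0.44·0.00582568 + 0.56·0.160488 = 0.0924365.
P(I | observation) = 0.0025633 / 0.0924365 = 0.0277304.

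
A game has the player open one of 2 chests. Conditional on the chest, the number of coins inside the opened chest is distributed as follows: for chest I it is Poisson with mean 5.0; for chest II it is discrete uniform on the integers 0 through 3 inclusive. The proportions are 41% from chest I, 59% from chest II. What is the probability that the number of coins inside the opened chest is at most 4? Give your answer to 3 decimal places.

Conditional on each chest, P(X ≤ 4): I: 0.440493; II: 1.
By total probability, P(X ≤ 4) = 0.41·0.440493 + 0.59·1 = 0.770602.

0.771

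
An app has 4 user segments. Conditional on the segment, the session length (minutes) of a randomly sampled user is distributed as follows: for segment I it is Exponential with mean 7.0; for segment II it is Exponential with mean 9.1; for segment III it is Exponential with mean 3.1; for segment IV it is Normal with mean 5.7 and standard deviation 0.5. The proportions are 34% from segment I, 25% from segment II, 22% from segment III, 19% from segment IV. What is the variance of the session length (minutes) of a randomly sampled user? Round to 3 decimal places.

Per component, I: μ=7, E[X²]=98; II: μ=9.1, E[X²]=165.62; III: μ=3.1, E[X²]=19.22; IV: μ=5.7, E[X²]=32.74.
E[X] = 0.34·7 + 0.25·9.1 + 0.22·3.1 + 0.19·5.7 = 6.42.
E[X²] = 0.34·98 + 0.25·165.62 + 0.22·19.22 + 0.19·32.74 = 85.174.
Var(X) = E[X²] − (E[X])² = 85.174 − 41.2164 = 43.9576.

43.958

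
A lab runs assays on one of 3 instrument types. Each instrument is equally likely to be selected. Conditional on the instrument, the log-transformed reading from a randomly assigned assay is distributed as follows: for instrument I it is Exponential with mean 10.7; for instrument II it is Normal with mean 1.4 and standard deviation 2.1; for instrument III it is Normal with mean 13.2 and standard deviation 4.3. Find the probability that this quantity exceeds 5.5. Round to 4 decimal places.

0.5290

Conditional on each instrument, P(X > 5.5): I: 0.598087; II: 0.0254465; III: 0.963329.
By total probability, P(X > 5.5) = 0.333333·0.598087 + 0.333333·0.0254465 + 0.333333·0.963329 = 0.528954.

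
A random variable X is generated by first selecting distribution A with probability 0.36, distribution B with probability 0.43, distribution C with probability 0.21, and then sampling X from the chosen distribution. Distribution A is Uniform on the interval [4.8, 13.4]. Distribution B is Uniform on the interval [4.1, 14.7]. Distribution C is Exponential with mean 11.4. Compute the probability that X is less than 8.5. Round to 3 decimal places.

Conditional on each component, P(X < 8.5): A: 0.430233; B: 0.415094; C: 0.525557.
By total probability, P(X < 8.5) = 0.36·0.430233 + 0.43·0.415094 + 0.21·0.525557 = 0.443741.

0.444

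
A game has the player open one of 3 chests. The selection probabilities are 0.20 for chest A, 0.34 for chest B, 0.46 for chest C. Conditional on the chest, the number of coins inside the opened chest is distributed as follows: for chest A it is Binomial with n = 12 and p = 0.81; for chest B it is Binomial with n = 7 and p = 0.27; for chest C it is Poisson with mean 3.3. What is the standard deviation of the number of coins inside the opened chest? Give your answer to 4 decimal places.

Per component, A: μ=9.72, E[X²]=96.3252; B: μ=1.89, E[X²]=4.9518; C: μ=3.3, E[X²]=14.19.
E[X] = 0.2·9.72 + 0.34·1.89 + 0.46·3.3 = 4.1046.
E[X²] = 0.2·96.3252 + 0.34·4.9518 + 0.46·14.19 = 27.4761.
Var(X) = E[X²] − (E[X])² = 27.4761 − 16.8477 = 10.6283.
SD(X) = √10.6283 = 3.26011.

3.2601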